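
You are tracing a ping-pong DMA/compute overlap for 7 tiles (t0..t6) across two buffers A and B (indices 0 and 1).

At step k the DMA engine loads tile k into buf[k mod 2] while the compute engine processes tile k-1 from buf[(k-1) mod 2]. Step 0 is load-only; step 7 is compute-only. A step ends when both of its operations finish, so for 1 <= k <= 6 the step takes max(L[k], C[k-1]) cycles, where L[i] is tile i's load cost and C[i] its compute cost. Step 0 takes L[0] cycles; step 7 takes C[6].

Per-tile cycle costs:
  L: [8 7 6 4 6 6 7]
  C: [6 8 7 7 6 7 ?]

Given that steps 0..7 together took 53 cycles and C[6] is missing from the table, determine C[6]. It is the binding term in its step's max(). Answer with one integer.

step 0 | dur = L[0]=8 = 8
step 1 | dur = max(L[1]=7, C[0]=6) = 7
step 2 | dur = max(L[2]=6, C[1]=8) = 8
step 3 | dur = max(L[3]=4, C[2]=7) = 7
step 4 | dur = max(L[4]=6, C[3]=7) = 7
step 5 | dur = max(L[5]=6, C[4]=6) = 6
step 6 | dur = max(L[6]=7, C[5]=7) = 7
step 7 | dur = C[6]=? = C[6]  (unknown; binding)
sum of known step durations = 50
dur[7] = total - known = 53 - 50 = 3
C[6] is the binding max in step 7, so C[6] = dur[7] = 3

C[6] = 3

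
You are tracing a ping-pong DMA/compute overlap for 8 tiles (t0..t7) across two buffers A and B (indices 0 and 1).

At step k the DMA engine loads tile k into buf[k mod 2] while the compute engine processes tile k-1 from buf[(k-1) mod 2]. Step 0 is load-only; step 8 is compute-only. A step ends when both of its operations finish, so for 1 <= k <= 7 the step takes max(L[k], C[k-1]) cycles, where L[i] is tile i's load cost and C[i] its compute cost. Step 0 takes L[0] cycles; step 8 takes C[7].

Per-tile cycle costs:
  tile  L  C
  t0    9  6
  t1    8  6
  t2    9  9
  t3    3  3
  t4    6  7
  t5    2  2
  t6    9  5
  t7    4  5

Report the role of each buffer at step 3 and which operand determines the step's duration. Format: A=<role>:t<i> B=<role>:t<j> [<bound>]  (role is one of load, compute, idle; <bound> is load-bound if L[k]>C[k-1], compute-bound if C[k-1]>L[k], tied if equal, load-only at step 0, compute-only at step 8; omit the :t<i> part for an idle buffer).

step 0: L[0]=9 → dur=9, Σ=9 | A=load:t0 B=idle [load-only]
step 1: L[1]=8 C[0]=6 → dur=8, Σ=17 | A=compute:t0 B=load:t1 [load-bound]
step 2: L[2]=9 C[1]=6 → dur=9, Σ=26 | A=load:t2 B=compute:t1 [load-bound]
step 3: L[3]=3 C[2]=9 → dur=9, Σ=35 | A=compute:t2 B=load:t3 [compute-bound]
step 4: L[4]=6 C[3]=3 → dur=6, Σ=41 | A=load:t4 B=compute:t3 [load-bound]
step 5: L[5]=2 C[4]=7 → dur=7, Σ=48 | A=compute:t4 B=load:t5 [compute-bound]
step 6: L[6]=9 C[5]=2 → dur=9, Σ=57 | A=load:t6 B=compute:t5 [load-bound]
step 7: L[7]=4 C[6]=5 → dur=5, Σ=62 | A=compute:t6 B=load:t7 [compute-bound]
step 8: C[7]=5 → dur=5, Σ=67 | A=idle B=compute:t7 [compute-only]

step 3: A=compute:t2 B=load:t3 [compute-bound]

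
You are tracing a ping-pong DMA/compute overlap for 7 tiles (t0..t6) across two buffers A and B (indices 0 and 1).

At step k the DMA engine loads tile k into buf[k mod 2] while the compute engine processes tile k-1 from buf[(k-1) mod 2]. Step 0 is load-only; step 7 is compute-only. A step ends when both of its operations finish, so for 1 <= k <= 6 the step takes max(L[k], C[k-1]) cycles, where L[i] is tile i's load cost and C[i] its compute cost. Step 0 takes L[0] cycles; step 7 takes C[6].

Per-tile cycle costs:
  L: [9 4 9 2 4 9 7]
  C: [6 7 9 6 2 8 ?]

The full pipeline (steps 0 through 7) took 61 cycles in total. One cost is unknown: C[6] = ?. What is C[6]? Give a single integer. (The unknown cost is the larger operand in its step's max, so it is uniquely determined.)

C[6] = 5

step 0: dur = L[0]=9 = 9
step 1: dur = max(L[1]=4, C[0]=6) = 6
step 2: dur = max(L[2]=9, C[1]=7) = 9
step 3: dur = max(L[3]=2, C[2]=9) = 9
step 4: dur = max(L[4]=4, C[3]=6) = 6
step 5: dur = max(L[5]=9, C[4]=2) = 9
step 6: dur = max(L[6]=7, C[5]=8) = 8
step 7: dur = C[6]=? = C[6]  (unknown; binding)
sum of known step durations = 56
dur[7] = total - known = 61 - 56 = 5
C[6] is the binding max in step 7, so C[6] = dur[7] = 5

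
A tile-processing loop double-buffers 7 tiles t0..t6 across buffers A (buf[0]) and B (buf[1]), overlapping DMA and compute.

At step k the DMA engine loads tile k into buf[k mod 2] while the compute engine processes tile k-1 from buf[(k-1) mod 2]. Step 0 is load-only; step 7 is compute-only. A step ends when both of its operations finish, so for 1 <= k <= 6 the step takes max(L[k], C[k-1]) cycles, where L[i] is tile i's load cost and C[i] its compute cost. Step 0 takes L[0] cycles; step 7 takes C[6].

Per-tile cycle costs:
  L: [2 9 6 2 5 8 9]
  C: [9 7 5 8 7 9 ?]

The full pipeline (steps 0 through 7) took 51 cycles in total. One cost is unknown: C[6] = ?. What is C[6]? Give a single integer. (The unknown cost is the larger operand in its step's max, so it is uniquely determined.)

C[6] = 3

step 0 → dur = L[0]=2 = 2
step 1 → dur = max(L[1]=9, C[0]=9) = 9
step 2 → dur = max(L[2]=6, C[1]=7) = 7
step 3 → dur = max(L[3]=2, C[2]=5) = 5
step 4 → dur = max(L[4]=5, C[3]=8) = 8
step 5 → dur = max(L[5]=8, C[4]=7) = 8
step 6 → dur = max(L[6]=9, C[5]=9) = 9
step 7 → dur = C[6]=? = C[6]  (unknown; binding)
sum of known step durations = 48
dur[7] = total - known = 51 - 48 = 3
C[6] is the binding max in step 7, so C[6] = dur[7] = 3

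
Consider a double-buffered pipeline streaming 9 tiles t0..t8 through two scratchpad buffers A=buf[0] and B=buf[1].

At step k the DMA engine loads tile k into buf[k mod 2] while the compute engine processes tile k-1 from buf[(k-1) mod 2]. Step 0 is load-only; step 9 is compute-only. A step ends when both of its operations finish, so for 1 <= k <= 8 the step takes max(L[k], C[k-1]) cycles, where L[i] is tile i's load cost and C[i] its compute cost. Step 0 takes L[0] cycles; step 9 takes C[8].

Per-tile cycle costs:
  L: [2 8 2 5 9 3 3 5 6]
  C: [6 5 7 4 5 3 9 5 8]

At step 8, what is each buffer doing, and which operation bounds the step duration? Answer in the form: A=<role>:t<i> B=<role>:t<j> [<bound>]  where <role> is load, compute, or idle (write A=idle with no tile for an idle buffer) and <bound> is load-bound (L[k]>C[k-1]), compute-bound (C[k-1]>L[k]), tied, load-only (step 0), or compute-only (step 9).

k=0 load=t0/2c comp=- wait=2 total=2
k=1 load=t1/8c comp=t0/6c wait=8 total=10
k=2 load=t2/2c comp=t1/5c wait=5 total=15
k=3 load=t3/5c comp=t2/7c wait=7 total=22
k=4 load=t4/9c comp=t3/4c wait=9 total=31
k=5 load=t5/3c comp=t4/5c wait=5 total=36
k=6 load=t6/3c comp=t5/3c wait=3 total=39
k=7 load=t7/5c comp=t6/9c wait=9 total=48
k=8 load=t8/6c comp=t7/5c wait=6 total=54
k=9 load=- comp=t8/8c wait=8 total=62

step 8: A=load:t8 B=compute:t7 [load-bound]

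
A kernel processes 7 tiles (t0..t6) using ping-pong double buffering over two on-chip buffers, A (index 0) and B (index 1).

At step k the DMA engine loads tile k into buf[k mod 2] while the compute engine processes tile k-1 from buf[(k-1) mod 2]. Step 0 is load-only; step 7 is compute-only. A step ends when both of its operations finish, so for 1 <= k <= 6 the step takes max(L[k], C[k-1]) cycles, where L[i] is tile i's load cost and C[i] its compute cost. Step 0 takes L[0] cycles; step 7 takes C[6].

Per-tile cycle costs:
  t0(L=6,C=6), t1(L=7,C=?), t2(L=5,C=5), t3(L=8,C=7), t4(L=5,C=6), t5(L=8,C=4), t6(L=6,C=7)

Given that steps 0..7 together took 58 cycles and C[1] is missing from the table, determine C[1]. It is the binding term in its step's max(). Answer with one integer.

C[1] = 9

step 0 = dur = L[0]=6 = 6
step 1 = dur = max(L[1]=7, C[0]=6) = 7
step 2 = dur = max(L[2]=5, C[1]=?) = C[1]  (unknown; binding)
step 3 = dur = max(L[3]=8, C[2]=5) = 8
step 4 = dur = max(L[4]=5, C[3]=7) = 7
step 5 = dur = max(L[5]=8, C[4]=6) = 8
step 6 = dur = max(L[6]=6, C[5]=4) = 6
step 7 = dur = C[6]=7 = 7
sum of known step durations = 49
dur[2] = total - known = 58 - 49 = 9
C[1] is the binding max in step 2, so C[1] = dur[2] = 9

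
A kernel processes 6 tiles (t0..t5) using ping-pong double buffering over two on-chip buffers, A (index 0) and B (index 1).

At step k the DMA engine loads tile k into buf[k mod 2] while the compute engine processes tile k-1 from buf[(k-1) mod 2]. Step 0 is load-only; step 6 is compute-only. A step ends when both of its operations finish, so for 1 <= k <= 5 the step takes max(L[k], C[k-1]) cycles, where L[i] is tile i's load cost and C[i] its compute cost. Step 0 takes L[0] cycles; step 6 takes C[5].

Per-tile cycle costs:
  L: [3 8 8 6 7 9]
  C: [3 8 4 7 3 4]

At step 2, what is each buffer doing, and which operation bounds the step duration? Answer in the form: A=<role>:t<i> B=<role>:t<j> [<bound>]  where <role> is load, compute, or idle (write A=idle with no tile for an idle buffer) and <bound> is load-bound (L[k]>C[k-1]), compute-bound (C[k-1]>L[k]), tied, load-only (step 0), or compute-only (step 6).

[0] DMA t0→A (3c) ∥ CU idle ⇒ 3c, clock 3
[1] DMA t1→B (8c) ∥ CU A:t0 (3c) ⇒ 8c, clock 11
[2] DMA t2→A (8c) ∥ CU B:t1 (8c) ⇒ 8c, clock 19
[3] DMA t3→B (6c) ∥ CU A:t2 (4c) ⇒ 6c, clock 25
[4] DMA t4→A (7c) ∥ CU B:t3 (7c) ⇒ 7c, clock 32
[5] DMA t5→B (9c) ∥ CU A:t4 (3c) ⇒ 9c, clock 41
[6] DMA idle ∥ CU B:t5 (4c) ⇒ 4c, clock 45

step 2: A=load:t2 B=compute:t1 [tied]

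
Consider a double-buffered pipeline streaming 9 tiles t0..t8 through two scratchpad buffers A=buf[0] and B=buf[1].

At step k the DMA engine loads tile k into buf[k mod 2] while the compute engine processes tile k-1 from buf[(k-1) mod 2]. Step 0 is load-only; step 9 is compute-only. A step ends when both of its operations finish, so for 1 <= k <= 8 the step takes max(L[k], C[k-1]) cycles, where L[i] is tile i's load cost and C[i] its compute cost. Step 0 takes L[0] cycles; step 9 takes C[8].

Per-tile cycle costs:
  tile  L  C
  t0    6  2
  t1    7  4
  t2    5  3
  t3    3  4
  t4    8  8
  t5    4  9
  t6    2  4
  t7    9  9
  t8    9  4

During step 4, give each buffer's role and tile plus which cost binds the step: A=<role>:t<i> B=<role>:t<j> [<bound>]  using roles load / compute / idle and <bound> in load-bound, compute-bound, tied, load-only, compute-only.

step 4: A=load:t4 B=compute:t3 [load-bound]

[0] DMA t0→A (6c) ∥ CU idle ⇒ 6c, clock 6
[1] DMA t1→B (7c) ∥ CU A:t0 (2c) ⇒ 7c, clock 13
[2] DMA t2→A (5c) ∥ CU B:t1 (4c) ⇒ 5c, clock 18
[3] DMA t3→B (3c) ∥ CU A:t2 (3c) ⇒ 3c, clock 21
[4] DMA t4→A (8c) ∥ CU B:t3 (4c) ⇒ 8c, clock 29
[5] DMA t5→B (4c) ∥ CU A:t4 (8c) ⇒ 8c, clock 37
[6] DMA t6→A (2c) ∥ CU B:t5 (9c) ⇒ 9c, clock 46
[7] DMA t7→B (9c) ∥ CU A:t6 (4c) ⇒ 9c, clock 55
[8] DMA t8→A (9c) ∥ CU B:t7 (9c) ⇒ 9c, clock 64
[9] DMA idle ∥ CU A:t8 (4c) ⇒ 4c, clock 68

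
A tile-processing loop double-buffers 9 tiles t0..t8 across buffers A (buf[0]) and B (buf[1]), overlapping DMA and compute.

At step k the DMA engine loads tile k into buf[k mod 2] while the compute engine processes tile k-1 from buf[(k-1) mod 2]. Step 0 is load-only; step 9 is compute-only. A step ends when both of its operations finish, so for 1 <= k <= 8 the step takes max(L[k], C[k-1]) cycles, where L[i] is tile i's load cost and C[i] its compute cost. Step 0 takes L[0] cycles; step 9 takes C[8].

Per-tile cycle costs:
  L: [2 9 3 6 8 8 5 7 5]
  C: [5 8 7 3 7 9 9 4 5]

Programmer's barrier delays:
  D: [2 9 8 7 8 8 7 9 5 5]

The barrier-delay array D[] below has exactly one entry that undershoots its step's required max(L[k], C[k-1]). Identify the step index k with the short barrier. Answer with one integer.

hazard at step 6

[0] required=L[0]=2=2 vs D=2 ok
[1] required=max(L[1]=9,C[0]=5)=9 vs D=9 ok
[2] required=max(L[2]=3,C[1]=8)=8 vs D=8 ok
[3] required=max(L[3]=6,C[2]=7)=7 vs D=7 ok
[4] required=max(L[4]=8,C[3]=3)=8 vs D=8 ok
[5] required=max(L[5]=8,C[4]=7)=8 vs D=8 ok
[6] required=max(L[6]=5,C[5]=9)=9 vs D=7 SHORT
[7] required=max(L[7]=7,C[6]=9)=9 vs D=9 ok
[8] required=max(L[8]=5,C[7]=4)=5 vs D=5 ok
[9] required=C[8]=5=5 vs D=5 ok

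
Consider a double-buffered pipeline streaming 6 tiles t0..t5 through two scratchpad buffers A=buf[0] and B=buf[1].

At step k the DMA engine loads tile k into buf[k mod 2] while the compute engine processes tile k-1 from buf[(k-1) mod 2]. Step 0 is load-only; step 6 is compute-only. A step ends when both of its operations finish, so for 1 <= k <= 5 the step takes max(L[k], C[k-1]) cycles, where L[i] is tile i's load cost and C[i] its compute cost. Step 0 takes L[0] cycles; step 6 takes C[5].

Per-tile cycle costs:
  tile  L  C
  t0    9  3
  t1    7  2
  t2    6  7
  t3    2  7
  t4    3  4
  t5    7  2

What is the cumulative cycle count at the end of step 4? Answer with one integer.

[0] DMA t0→A (9c) ∥ CU idle ⇒ 9c, clock 9
[1] DMA t1→B (7c) ∥ CU A:t0 (3c) ⇒ 7c, clock 16
[2] DMA t2→A (6c) ∥ CU B:t1 (2c) ⇒ 6c, clock 22
[3] DMA t3→B (2c) ∥ CU A:t2 (7c) ⇒ 7c, clock 29
[4] DMA t4→A (3c) ∥ CU B:t3 (7c) ⇒ 7c, clock 36
[5] DMA t5→B (7c) ∥ CU A:t4 (4c) ⇒ 7c, clock 43
[6] DMA idle ∥ CU B:t5 (2c) ⇒ 2c, clock 45

end_cycle[4] = 36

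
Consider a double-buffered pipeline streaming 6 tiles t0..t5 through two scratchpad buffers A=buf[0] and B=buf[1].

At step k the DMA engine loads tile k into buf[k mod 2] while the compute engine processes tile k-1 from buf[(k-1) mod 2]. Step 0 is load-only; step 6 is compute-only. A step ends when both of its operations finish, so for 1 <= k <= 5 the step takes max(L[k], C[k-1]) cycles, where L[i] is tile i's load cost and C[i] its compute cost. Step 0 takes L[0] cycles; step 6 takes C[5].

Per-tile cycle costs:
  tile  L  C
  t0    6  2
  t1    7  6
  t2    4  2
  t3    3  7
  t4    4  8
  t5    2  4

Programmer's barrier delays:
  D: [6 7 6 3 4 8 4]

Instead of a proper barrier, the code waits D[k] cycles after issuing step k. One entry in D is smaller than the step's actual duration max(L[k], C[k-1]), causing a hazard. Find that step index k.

hazard at step 4

step 0: need L[0]=6 = 6; D[0]=6 ok
step 1: need max(L[1]=7,C[0]=2) = 7; D[1]=7 ok
step 2: need max(L[2]=4,C[1]=6) = 6; D[2]=6 ok
step 3: need max(L[3]=3,C[2]=2) = 3; D[3]=3 ok
step 4: need max(L[4]=4,C[3]=7) = 7; D[4]=4 SHORT
step 5: need max(L[5]=2,C[4]=8) = 8; D[5]=8 ok
step 6: need C[5]=4 = 4; D[6]=4 ok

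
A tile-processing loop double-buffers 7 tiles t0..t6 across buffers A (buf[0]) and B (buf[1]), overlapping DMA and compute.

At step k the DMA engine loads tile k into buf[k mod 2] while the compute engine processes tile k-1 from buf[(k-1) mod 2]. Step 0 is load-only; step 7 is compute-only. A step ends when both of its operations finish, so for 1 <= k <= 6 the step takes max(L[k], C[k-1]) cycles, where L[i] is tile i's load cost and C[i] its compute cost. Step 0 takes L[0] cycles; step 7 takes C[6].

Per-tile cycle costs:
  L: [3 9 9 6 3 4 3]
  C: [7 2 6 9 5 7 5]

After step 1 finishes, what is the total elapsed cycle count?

end_cycle[1] = 12

[0] DMA t0→A (3c) ∥ CU idle ⇒ 3c, clock 3
[1] DMA t1→B (9c) ∥ CU A:t0 (7c) ⇒ 9c, clock 12
[2] DMA t2→A (9c) ∥ CU B:t1 (2c) ⇒ 9c, clock 21
[3] DMA t3→B (6c) ∥ CU A:t2 (6c) ⇒ 6c, clock 27
[4] DMA t4→A (3c) ∥ CU B:t3 (9c) ⇒ 9c, clock 36
[5] DMA t5→B (4c) ∥ CU A:t4 (5c) ⇒ 5c, clock 41
[6] DMA t6→A (3c) ∥ CU B:t5 (7c) ⇒ 7c, clock 48
[7] DMA idle ∥ CU A:t6 (5c) ⇒ 5c, clock 53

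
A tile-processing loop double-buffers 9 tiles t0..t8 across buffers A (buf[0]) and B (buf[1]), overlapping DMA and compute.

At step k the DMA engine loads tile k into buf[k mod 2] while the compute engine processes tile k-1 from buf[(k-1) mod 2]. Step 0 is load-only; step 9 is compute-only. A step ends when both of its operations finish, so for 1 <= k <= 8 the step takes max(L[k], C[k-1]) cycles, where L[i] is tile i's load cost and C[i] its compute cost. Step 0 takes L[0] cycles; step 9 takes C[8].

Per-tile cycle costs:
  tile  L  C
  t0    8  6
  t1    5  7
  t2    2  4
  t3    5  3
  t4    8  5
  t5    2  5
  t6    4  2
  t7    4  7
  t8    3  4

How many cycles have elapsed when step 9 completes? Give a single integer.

end_cycle[9] = 59

  0. 8=8c; end=8; A:t0 B:-
  1. max(5,6)=6c; end=14; A:t0 B:t1
  2. max(2,7)=7c; end=21; A:t2 B:t1
  3. max(5,4)=5c; end=26; A:t2 B:t3
  4. max(8,3)=8c; end=34; A:t4 B:t3
  5. max(2,5)=5c; end=39; A:t4 B:t5
  6. max(4,5)=5c; end=44; A:t6 B:t5
  7. max(4,2)=4c; end=48; A:t6 B:t7
  8. max(3,7)=7c; end=55; A:t8 B:t7
  9. 4=4c; end=59; A:t8 B:t7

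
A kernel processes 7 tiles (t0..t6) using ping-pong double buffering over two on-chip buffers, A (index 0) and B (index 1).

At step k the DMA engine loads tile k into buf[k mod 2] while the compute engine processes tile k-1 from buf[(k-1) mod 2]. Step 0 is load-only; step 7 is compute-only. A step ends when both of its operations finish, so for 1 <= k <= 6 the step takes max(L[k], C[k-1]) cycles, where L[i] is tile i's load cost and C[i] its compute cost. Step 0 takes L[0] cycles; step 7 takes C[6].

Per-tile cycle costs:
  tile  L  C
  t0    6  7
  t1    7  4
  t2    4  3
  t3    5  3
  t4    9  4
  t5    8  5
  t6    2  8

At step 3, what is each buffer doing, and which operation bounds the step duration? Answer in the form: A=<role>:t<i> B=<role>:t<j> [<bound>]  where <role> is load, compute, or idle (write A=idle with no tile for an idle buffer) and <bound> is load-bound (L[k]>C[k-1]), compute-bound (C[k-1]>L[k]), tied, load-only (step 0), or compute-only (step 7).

step 3: A=compute:t2 B=load:t3 [load-bound]

[0] DMA t0→A (6c) ∥ CU idle ⇒ 6c, clock 6
[1] DMA t1→B (7c) ∥ CU A:t0 (7c) ⇒ 7c, clock 13
[2] DMA t2→A (4c) ∥ CU B:t1 (4c) ⇒ 4c, clock 17
[3] DMA t3→B (5c) ∥ CU A:t2 (3c) ⇒ 5c, clock 22
[4] DMA t4→A (9c) ∥ CU B:t3 (3c) ⇒ 9c, clock 31
[5] DMA t5→B (8c) ∥ CU A:t4 (4c) ⇒ 8c, clock 39
[6] DMA t6→A (2c) ∥ CU B:t5 (5c) ⇒ 5c, clock 44
[7] DMA idle ∥ CU A:t6 (8c) ⇒ 8c, clock 52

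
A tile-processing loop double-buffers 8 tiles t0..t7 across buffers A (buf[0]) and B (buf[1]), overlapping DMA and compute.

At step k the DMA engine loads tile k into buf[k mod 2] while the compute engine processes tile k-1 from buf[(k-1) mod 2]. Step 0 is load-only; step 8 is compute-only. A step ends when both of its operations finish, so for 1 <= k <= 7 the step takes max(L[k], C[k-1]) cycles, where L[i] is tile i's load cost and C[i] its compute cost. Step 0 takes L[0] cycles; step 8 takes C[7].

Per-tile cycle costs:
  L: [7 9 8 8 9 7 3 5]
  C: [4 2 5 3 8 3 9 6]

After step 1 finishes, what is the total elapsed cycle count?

end_cycle[1] = 16

step 0: L[0]=7 → dur=7, Σ=7 | A=load:t0 B=idle [load-only]
step 1: L[1]=9 C[0]=4 → dur=9, Σ=16 | A=compute:t0 B=load:t1 [load-bound]
step 2: L[2]=8 C[1]=2 → dur=8, Σ=24 | A=load:t2 B=compute:t1 [load-bound]
step 3: L[3]=8 C[2]=5 → dur=8, Σ=32 | A=compute:t2 B=load:t3 [load-bound]
step 4: L[4]=9 C[3]=3 → dur=9, Σ=41 | A=load:t4 B=compute:t3 [load-bound]
step 5: L[5]=7 C[4]=8 → dur=8, Σ=49 | A=compute:t4 B=load:t5 [compute-bound]
step 6: L[6]=3 C[5]=3 → dur=3, Σ=52 | A=load:t6 B=compute:t5 [tied]
step 7: L[7]=5 C[6]=9 → dur=9, Σ=61 | A=compute:t6 B=load:t7 [compute-bound]
step 8: C[7]=6 → dur=6, Σ=67 | A=idle B=compute:t7 [compute-only]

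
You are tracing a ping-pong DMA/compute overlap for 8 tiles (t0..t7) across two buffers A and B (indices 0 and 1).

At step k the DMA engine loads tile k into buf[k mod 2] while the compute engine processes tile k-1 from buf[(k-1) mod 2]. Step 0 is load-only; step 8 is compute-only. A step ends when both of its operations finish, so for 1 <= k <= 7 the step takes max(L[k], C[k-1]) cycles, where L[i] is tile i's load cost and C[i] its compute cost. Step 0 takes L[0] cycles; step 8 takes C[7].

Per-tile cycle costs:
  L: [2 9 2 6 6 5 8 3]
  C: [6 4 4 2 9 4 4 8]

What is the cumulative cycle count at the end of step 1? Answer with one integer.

[0] DMA t0→A (2c) ∥ CU idle ⇒ 2c, clock 2
[1] DMA t1→B (9c) ∥ CU A:t0 (6c) ⇒ 9c, clock 11
[2] DMA t2→A (2c) ∥ CU B:t1 (4c) ⇒ 4c, clock 15
[3] DMA t3→B (6c) ∥ CU A:t2 (4c) ⇒ 6c, clock 21
[4] DMA t4→A (6c) ∥ CU B:t3 (2c) ⇒ 6c, clock 27
[5] DMA t5→B (5c) ∥ CU A:t4 (9c) ⇒ 9c, clock 36
[6] DMA t6→A (8c) ∥ CU B:t5 (4c) ⇒ 8c, clock 44
[7] DMA t7→B (3c) ∥ CU A:t6 (4c) ⇒ 4c, clock 48
[8] DMA idle ∥ CU B:t7 (8c) ⇒ 8c, clock 56

end_cycle[1] = 11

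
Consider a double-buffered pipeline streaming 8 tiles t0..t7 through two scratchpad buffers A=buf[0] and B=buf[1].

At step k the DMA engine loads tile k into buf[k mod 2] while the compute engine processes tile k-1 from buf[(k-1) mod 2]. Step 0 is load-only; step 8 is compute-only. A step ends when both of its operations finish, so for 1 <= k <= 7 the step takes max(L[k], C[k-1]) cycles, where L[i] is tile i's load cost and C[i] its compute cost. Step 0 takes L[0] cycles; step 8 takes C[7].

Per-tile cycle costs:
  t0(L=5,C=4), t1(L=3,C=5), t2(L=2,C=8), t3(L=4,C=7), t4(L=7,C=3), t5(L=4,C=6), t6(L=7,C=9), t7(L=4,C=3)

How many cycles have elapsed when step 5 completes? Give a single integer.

end_cycle[5] = 33

[0] DMA t0→A (5c) ∥ CU idle ⇒ 5c, clock 5
[1] DMA t1→B (3c) ∥ CU A:t0 (4c) ⇒ 4c, clock 9
[2] DMA t2→A (2c) ∥ CU B:t1 (5c) ⇒ 5c, clock 14
[3] DMA t3→B (4c) ∥ CU A:t2 (8c) ⇒ 8c, clock 22
[4] DMA t4→A (7c) ∥ CU B:t3 (7c) ⇒ 7c, clock 29
[5] DMA t5→B (4c) ∥ CU A:t4 (3c) ⇒ 4c, clock 33
[6] DMA t6→A (7c) ∥ CU B:t5 (6c) ⇒ 7c, clock 40
[7] DMA t7→B (4c) ∥ CU A:t6 (9c) ⇒ 9c, clock 49
[8] DMA idle ∥ CU B:t7 (3c) ⇒ 3c, clock 52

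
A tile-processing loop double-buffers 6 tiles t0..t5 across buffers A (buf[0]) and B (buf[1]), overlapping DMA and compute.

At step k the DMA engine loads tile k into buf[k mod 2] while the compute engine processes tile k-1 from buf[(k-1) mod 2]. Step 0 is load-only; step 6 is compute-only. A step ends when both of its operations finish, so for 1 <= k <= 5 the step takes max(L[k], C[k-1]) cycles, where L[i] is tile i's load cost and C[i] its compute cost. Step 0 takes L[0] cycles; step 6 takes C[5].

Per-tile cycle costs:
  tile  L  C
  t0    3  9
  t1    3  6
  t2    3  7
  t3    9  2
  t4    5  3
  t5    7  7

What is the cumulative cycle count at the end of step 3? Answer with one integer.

end_cycle[3] = 27

k=0 load=t0/3c comp=- wait=3 total=3
k=1 load=t1/3c comp=t0/9c wait=9 total=12
k=2 load=t2/3c comp=t1/6c wait=6 total=18
k=3 load=t3/9c comp=t2/7c wait=9 total=27
k=4 load=t4/5c comp=t3/2c wait=5 total=32
k=5 load=t5/7c comp=t4/3c wait=7 total=39
k=6 load=- comp=t5/7c wait=7 total=46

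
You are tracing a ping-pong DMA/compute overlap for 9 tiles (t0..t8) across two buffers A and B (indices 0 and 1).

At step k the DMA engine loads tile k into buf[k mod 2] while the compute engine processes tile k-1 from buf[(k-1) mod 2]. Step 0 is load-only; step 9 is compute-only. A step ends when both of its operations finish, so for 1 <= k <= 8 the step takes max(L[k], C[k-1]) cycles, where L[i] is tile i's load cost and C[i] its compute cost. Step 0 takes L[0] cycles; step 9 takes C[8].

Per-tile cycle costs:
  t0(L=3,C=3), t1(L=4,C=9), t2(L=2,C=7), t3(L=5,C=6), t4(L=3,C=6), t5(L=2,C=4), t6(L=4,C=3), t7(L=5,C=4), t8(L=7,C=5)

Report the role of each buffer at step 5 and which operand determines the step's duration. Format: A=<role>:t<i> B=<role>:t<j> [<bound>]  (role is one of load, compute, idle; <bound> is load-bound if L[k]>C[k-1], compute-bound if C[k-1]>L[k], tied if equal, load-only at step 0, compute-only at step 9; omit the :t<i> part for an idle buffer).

step 5: A=compute:t4 B=load:t5 [compute-bound]

  0. 3=3c; end=3; A:t0 B:-
  1. max(4,3)=4c; end=7; A:t0 B:t1
  2. max(2,9)=9c; end=16; A:t2 B:t1
  3. max(5,7)=7c; end=23; A:t2 B:t3
  4. max(3,6)=6c; end=29; A:t4 B:t3
  5. max(2,6)=6c; end=35; A:t4 B:t5
  6. max(4,4)=4c; end=39; A:t6 B:t5
  7. max(5,3)=5c; end=44; A:t6 B:t7
  8. max(7,4)=7c; end=51; A:t8 B:t7
  9. 5=5c; end=56; A:t8 B:t7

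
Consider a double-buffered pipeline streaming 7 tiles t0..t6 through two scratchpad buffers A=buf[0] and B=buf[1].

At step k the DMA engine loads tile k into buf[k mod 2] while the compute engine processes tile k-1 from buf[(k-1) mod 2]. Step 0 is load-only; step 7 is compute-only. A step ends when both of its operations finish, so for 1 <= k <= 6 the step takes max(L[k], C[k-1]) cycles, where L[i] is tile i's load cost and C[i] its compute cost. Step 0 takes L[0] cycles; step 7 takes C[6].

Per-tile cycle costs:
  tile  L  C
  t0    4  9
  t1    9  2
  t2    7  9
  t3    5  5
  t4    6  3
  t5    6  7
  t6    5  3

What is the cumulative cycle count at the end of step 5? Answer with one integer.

end_cycle[5] = 41

step 0: L[0]=4 → dur=4, Σ=4 | A=load:t0 B=idle [load-only]
step 1: L[1]=9 C[0]=9 → dur=9, Σ=13 | A=compute:t0 B=load:t1 [tied]
step 2: L[2]=7 C[1]=2 → dur=7, Σ=20 | A=load:t2 B=compute:t1 [load-bound]
step 3: L[3]=5 C[2]=9 → dur=9, Σ=29 | A=compute:t2 B=load:t3 [compute-bound]
step 4: L[4]=6 C[3]=5 → dur=6, Σ=35 | A=load:t4 B=compute:t3 [load-bound]
step 5: L[5]=6 C[4]=3 → dur=6, Σ=41 | A=compute:t4 B=load:t5 [load-bound]
step 6: L[6]=5 C[5]=7 → dur=7, Σ=48 | A=load:t6 B=compute:t5 [compute-bound]
step 7: C[6]=3 → dur=3, Σ=51 | A=compute:t6 B=idle [compute-only]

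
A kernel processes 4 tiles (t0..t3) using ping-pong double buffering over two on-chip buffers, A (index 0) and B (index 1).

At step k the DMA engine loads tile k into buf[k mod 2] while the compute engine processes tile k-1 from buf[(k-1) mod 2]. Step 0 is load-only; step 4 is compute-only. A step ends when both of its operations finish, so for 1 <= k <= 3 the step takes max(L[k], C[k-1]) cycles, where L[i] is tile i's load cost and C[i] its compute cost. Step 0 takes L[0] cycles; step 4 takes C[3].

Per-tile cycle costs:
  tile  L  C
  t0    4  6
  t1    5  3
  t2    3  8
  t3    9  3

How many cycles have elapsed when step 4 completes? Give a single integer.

[0] DMA t0→A (4c) ∥ CU idle ⇒ 4c, clock 4
[1] DMA t1→B (5c) ∥ CU A:t0 (6c) ⇒ 6c, clock 10
[2] DMA t2→A (3c) ∥ CU B:t1 (3c) ⇒ 3c, clock 13
[3] DMA t3→B (9c) ∥ CU A:t2 (8c) ⇒ 9c, clock 22
[4] DMA idle ∥ CU B:t3 (3c) ⇒ 3c, clock 25

end_cycle[4] = 25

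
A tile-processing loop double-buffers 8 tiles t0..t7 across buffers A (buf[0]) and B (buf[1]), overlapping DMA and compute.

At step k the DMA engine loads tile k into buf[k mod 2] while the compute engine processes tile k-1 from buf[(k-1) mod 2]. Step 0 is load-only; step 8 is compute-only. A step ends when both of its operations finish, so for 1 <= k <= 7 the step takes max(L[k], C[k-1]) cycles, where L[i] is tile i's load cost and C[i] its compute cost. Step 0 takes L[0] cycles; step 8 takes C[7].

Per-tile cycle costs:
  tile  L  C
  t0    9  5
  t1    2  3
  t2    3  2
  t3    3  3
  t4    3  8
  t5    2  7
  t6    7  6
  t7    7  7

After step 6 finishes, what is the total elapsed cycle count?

end_cycle[6] = 38

  0. 9=9c; end=9; A:t0 B:-
  1. max(2,5)=5c; end=14; A:t0 B:t1
  2. max(3,3)=3c; end=17; A:t2 B:t1
  3. max(3,2)=3c; end=20; A:t2 B:t3
  4. max(3,3)=3c; end=23; A:t4 B:t3
  5. max(2,8)=8c; end=31; A:t4 B:t5
  6. max(7,7)=7c; end=38; A:t6 B:t5
  7. max(7,6)=7c; end=45; A:t6 B:t7
  8. 7=7c; end=52; A:t6 B:t7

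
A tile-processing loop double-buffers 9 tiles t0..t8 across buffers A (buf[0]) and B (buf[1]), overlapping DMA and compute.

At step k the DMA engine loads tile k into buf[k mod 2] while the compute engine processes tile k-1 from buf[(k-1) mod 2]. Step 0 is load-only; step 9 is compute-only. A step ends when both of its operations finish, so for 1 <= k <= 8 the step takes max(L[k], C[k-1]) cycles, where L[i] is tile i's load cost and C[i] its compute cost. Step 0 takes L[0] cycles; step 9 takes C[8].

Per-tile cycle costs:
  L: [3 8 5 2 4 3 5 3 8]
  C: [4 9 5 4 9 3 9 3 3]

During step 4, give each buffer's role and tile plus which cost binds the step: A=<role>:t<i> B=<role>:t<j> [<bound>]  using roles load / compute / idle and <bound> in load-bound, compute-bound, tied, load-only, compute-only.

step 4: A=load:t4 B=compute:t3 [tied]

  0. 3=3c; end=3; A:t0 B:-
  1. max(8,4)=8c; end=11; A:t0 B:t1
  2. max(5,9)=9c; end=20; A:t2 B:t1
  3. max(2,5)=5c; end=25; A:t2 B:t3
  4. max(4,4)=4c; end=29; A:t4 B:t3
  5. max(3,9)=9c; end=38; A:t4 B:t5
  6. max(5,3)=5c; end=43; A:t6 B:t5
  7. max(3,9)=9c; end=52; A:t6 B:t7
  8. max(8,3)=8c; end=60; A:t8 B:t7
  9. 3=3c; end=63; A:t8 B:t7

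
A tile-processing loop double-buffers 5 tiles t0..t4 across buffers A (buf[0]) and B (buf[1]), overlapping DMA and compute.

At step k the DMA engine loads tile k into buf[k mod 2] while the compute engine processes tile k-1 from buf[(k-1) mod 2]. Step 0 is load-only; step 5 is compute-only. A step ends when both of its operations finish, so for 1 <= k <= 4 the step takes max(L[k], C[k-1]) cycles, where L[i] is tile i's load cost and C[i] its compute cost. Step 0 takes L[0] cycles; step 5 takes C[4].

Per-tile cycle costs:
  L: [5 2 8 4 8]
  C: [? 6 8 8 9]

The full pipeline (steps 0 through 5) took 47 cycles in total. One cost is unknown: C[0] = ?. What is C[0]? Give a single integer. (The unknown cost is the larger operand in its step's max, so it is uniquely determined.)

C[0] = 9

step 0 | dur = L[0]=5 = 5
step 1 | dur = max(L[1]=2, C[0]=?) = C[0]  (unknown; binding)
step 2 | dur = max(L[2]=8, C[1]=6) = 8
step 3 | dur = max(L[3]=4, C[2]=8) = 8
step 4 | dur = max(L[4]=8, C[3]=8) = 8
step 5 | dur = C[4]=9 = 9
sum of known step durations = 38
dur[1] = total - known = 47 - 38 = 9
C[0] is the binding max in step 1, so C[0] = dur[1] = 9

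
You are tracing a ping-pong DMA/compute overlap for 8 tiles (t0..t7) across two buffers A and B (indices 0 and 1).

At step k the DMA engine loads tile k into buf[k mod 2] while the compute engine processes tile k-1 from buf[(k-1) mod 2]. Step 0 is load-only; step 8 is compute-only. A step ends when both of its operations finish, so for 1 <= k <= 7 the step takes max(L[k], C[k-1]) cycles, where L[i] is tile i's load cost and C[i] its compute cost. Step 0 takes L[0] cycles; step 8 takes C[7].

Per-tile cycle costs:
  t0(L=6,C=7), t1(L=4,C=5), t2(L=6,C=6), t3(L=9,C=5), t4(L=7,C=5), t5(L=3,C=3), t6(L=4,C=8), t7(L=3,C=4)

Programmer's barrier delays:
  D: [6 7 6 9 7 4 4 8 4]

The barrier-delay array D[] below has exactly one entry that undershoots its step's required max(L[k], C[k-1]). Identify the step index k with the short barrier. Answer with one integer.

[0] required=L[0]=6=6 vs D=6 ok
[1] required=max(L[1]=4,C[0]=7)=7 vs D=7 ok
[2] required=max(L[2]=6,C[1]=5)=6 vs D=6 ok
[3] required=max(L[3]=9,C[2]=6)=9 vs D=9 ok
[4] required=max(L[4]=7,C[3]=5)=7 vs D=7 ok
[5] required=max(L[5]=3,C[4]=5)=5 vs D=4 SHORT
[6] required=max(L[6]=4,C[5]=3)=4 vs D=4 ok
[7] required=max(L[7]=3,C[6]=8)=8 vs D=8 ok
[8] required=C[7]=4=4 vs D=4 ok

hazard at step 5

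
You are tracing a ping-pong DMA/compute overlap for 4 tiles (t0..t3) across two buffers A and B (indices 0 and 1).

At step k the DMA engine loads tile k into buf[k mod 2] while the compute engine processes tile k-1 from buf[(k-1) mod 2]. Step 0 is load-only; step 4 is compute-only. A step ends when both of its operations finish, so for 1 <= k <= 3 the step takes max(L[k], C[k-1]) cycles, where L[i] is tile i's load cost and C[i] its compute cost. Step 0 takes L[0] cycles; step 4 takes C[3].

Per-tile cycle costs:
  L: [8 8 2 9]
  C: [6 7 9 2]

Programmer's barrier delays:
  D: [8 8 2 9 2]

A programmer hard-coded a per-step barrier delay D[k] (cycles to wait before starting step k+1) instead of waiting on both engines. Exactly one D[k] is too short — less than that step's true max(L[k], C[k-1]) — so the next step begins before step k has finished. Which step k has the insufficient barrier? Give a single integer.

hazard at step 2

step 0: need L[0]=8 = 8; D[0]=8 ok
step 1: need max(L[1]=8,C[0]=6) = 8; D[1]=8 ok
step 2: need max(L[2]=2,C[1]=7) = 7; D[2]=2 SHORT
step 3: need max(L[3]=9,C[2]=9) = 9; D[3]=9 ok
step 4: need C[3]=2 = 2; D[4]=2 ok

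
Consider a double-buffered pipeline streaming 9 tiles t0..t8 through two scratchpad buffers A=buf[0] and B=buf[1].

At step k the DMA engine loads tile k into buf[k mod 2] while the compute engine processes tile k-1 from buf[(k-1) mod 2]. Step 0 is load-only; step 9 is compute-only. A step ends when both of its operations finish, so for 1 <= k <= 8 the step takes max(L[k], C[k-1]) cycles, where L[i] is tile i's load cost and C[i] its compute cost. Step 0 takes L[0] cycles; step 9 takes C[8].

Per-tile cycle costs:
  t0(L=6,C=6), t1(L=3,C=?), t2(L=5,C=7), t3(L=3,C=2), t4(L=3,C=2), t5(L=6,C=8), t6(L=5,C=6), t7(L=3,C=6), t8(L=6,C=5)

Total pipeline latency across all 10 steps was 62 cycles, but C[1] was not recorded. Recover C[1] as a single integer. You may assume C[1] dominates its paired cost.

C[1] = 9

step 0: dur = L[0]=6 = 6
step 1: dur = max(L[1]=3, C[0]=6) = 6
step 2: dur = max(L[2]=5, C[1]=?) = C[1]  (unknown; binding)
step 3: dur = max(L[3]=3, C[2]=7) = 7
step 4: dur = max(L[4]=3, C[3]=2) = 3
step 5: dur = max(L[5]=6, C[4]=2) = 6
step 6: dur = max(L[6]=5, C[5]=8) = 8
step 7: dur = max(L[7]=3, C[6]=6) = 6
step 8: dur = max(L[8]=6, C[7]=6) = 6
step 9: dur = C[8]=5 = 5
sum of known step durations = 53
dur[2] = total - known = 62 - 53 = 9
C[1] is the binding max in step 2, so C[1] = dur[2] = 9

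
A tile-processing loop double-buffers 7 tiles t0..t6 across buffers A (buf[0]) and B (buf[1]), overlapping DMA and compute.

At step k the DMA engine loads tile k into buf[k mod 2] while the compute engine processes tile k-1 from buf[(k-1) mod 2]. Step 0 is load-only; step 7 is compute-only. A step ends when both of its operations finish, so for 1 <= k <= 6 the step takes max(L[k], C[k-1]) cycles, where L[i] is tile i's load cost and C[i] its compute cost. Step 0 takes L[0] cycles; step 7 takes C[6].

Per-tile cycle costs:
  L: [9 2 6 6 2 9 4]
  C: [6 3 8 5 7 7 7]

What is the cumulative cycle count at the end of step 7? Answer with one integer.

end_cycle[7] = 57

k=0 load=t0/9c comp=- wait=9 total=9
k=1 load=t1/2c comp=t0/6c wait=6 total=15
k=2 load=t2/6c comp=t1/3c wait=6 total=21
k=3 load=t3/6c comp=t2/8c wait=8 total=29
k=4 load=t4/2c comp=t3/5c wait=5 total=34
k=5 load=t5/9c comp=t4/7c wait=9 total=43
k=6 load=t6/4c comp=t5/7c wait=7 total=50
k=7 load=- comp=t6/7c wait=7 total=57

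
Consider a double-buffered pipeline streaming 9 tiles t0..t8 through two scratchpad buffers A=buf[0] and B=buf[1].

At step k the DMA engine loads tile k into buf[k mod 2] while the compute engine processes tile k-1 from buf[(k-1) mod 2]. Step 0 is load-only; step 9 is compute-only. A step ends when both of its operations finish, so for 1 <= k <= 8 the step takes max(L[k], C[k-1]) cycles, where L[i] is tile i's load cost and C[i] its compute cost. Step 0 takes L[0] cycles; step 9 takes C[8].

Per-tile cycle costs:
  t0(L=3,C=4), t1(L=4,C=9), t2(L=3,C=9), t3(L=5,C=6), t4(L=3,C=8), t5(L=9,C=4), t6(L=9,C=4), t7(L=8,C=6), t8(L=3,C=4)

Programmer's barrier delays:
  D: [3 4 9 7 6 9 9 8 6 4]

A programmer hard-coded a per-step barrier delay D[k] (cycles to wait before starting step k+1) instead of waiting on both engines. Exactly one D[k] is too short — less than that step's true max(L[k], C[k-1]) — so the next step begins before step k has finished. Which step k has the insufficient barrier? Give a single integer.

step 0: need L[0]=3 = 3; D[0]=3 ok
step 1: need max(L[1]=4,C[0]=4) = 4; D[1]=4 ok
step 2: need max(L[2]=3,C[1]=9) = 9; D[2]=9 ok
step 3: need max(L[3]=5,C[2]=9) = 9; D[3]=7 SHORT
step 4: need max(L[4]=3,C[3]=6) = 6; D[4]=6 ok
step 5: need max(L[5]=9,C[4]=8) = 9; D[5]=9 ok
step 6: need max(L[6]=9,C[5]=4) = 9; D[6]=9 ok
step 7: need max(L[7]=8,C[6]=4) = 8; D[7]=8 ok
step 8: need max(L[8]=3,C[7]=6) = 6; D[8]=6 ok
step 9: need C[8]=4 = 4; D[9]=4 ok

hazard at step 3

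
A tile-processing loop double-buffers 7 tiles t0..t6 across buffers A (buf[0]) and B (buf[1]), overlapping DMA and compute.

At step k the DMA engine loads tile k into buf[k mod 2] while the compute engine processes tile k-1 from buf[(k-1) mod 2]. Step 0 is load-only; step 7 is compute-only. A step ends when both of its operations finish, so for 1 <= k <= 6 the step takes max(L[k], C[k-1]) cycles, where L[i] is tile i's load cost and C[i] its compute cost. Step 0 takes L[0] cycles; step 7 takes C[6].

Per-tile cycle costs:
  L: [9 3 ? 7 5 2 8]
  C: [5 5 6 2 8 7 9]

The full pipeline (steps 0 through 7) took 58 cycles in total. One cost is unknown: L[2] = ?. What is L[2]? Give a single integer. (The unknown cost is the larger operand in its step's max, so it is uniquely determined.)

L[2] = 7

step 0 | dur = L[0]=9 = 9
step 1 | dur = max(L[1]=3, C[0]=5) = 5
step 2 | dur = max(L[2]=?, C[1]=5) = L[2]  (unknown; binding)
step 3 | dur = max(L[3]=7, C[2]=6) = 7
step 4 | dur = max(L[4]=5, C[3]=2) = 5
step 5 | dur = max(L[5]=2, C[4]=8) = 8
step 6 | dur = max(L[6]=8, C[5]=7) = 8
step 7 | dur = C[6]=9 = 9
sum of known step durations = 51
dur[2] = total - known = 58 - 51 = 7
L[2] is the binding max in step 2, so L[2] = dur[2] = 7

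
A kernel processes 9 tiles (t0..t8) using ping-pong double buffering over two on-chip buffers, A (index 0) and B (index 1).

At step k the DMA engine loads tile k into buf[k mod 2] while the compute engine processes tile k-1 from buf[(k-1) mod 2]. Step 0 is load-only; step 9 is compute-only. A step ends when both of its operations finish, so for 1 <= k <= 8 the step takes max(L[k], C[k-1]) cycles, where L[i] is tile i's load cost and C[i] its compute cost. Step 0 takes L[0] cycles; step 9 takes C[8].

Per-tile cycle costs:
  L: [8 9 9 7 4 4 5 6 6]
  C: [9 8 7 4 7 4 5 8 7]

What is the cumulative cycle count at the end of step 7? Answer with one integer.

end_cycle[7] = 55

  0. 8=8c; end=8; A:t0 B:-
  1. max(9,9)=9c; end=17; A:t0 B:t1
  2. max(9,8)=9c; end=26; A:t2 B:t1
  3. max(7,7)=7c; end=33; A:t2 B:t3
  4. max(4,4)=4c; end=37; A:t4 B:t3
  5. max(4,7)=7c; end=44; A:t4 B:t5
  6. max(5,4)=5c; end=49; A:t6 B:t5
  7. max(6,5)=6c; end=55; A:t6 B:t7
  8. max(6,8)=8c; end=63; A:t8 B:t7
  9. 7=7c; end=70; A:t8 B:t7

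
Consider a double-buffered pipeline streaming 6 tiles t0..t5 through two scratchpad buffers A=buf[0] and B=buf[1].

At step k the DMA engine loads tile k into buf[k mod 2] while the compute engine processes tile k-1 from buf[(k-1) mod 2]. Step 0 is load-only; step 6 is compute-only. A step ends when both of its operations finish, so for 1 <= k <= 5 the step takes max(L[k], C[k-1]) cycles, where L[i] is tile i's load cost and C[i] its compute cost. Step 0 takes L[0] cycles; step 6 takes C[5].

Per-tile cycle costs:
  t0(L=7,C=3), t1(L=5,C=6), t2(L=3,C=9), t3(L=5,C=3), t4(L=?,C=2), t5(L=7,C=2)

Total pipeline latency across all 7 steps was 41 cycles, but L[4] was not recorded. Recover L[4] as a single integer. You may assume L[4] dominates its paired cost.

L[4] = 5

step 0 | dur = L[0]=7 = 7
step 1 | dur = max(L[1]=5, C[0]=3) = 5
step 2 | dur = max(L[2]=3, C[1]=6) = 6
step 3 | dur = max(L[3]=5, C[2]=9) = 9
step 4 | dur = max(L[4]=?, C[3]=3) = L[4]  (unknown; binding)
step 5 | dur = max(L[5]=7, C[4]=2) = 7
step 6 | dur = C[5]=2 = 2
sum of known step durations = 36
dur[4] = total - known = 41 - 36 = 5
L[4] is the binding max in step 4, so L[4] = dur[4] = 5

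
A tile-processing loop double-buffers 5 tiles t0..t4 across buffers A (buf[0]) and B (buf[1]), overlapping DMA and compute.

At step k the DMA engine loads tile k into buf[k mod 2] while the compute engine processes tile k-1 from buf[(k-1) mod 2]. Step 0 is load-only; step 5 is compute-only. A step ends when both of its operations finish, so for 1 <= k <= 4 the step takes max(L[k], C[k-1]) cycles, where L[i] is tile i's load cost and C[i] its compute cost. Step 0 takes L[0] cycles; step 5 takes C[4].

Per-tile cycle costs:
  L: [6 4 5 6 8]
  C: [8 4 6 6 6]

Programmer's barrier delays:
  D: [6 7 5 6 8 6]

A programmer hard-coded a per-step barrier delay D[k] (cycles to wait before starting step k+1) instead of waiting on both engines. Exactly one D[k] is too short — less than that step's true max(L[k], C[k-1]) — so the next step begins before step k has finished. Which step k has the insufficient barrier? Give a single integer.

hazard at step 1

[0] required=L[0]=6=6 vs D=6 ok
[1] required=max(L[1]=4,C[0]=8)=8 vs D=7 SHORT
[2] required=max(L[2]=5,C[1]=4)=5 vs D=5 ok
[3] required=max(L[3]=6,C[2]=6)=6 vs D=6 ok
[4] required=max(L[4]=8,C[3]=6)=8 vs D=8 ok
[5] required=C[4]=6=6 vs D=6 ok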